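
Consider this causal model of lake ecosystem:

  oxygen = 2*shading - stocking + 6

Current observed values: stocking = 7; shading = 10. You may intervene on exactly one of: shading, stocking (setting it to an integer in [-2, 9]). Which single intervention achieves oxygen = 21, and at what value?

Intervening on shading: oxygen = 2*shading - 1. Reaching 21 requires shading = 11, outside [-2, 9].
Intervening on stocking: with other inputs at their observed values, oxygen = -stocking + 26. Solving for 21 gives stocking = 5, within [-2, 9].

set stocking = 5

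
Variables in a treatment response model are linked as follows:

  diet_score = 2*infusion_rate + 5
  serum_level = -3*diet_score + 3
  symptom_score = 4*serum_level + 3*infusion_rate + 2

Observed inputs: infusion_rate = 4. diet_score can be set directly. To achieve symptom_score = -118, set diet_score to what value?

diet_score = 12

Intervening on diet_score fixes its value directly, overriding its dependence on infusion_rate.
Substituting into the symptom_score equation gives symptom_score = -12*diet_score + 26.
Solve -12*diet_score + 26 = -118: diet_score = (-118 - 26) / -12 = 12.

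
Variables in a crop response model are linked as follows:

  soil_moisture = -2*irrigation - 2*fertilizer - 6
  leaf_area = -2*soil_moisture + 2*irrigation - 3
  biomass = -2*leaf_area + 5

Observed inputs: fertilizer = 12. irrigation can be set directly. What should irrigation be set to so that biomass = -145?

irrigation = 3

Substituting into the soil_moisture equation gives soil_moisture = -2*irrigation - 30.
Substituting into the leaf_area equation gives leaf_area = 6*irrigation + 57.
Substituting into the biomass equation gives biomass = -12*irrigation - 109.
Solve -12*irrigation - 109 = -145: irrigation = (-145 + 109) / -12 = 3.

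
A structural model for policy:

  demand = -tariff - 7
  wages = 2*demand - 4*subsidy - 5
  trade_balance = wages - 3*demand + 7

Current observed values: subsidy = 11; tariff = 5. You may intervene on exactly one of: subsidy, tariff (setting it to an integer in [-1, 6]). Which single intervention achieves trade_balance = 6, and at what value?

set subsidy = 2

Intervening on subsidy: with other inputs at their observed values, trade_balance = -4*subsidy + 14. Solving for 6 gives subsidy = 2, within [-1, 6].
Intervening on tariff: trade_balance = tariff - 35. Reaching 6 requires tariff = 41, outside [-1, 6].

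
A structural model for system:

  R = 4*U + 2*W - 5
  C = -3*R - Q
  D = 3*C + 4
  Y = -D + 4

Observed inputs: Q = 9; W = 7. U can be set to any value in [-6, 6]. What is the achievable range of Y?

Substituting into the R equation gives R = 4*U + 9.
Substituting into the C equation gives C = -12*U - 36.
This gives D = -36*U - 104.
Y becomes 36*U + 108.
Linear in U, so extremes are at the endpoints: U = -6 gives Y = -108; U = 6 gives Y = 324.

-108 to 324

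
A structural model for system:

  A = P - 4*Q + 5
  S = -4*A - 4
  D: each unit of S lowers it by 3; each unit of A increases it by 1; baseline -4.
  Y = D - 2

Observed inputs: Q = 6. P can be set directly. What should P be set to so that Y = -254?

Substituting into the A equation gives A = P - 19.
Substituting into the S equation gives S = -4*P + 72.
Substituting into the D equation gives D = 13*P - 239.
Y becomes 13*P - 241.
Solve 13*P - 241 = -254: P = (-254 + 241) / 13 = -1.

P = -1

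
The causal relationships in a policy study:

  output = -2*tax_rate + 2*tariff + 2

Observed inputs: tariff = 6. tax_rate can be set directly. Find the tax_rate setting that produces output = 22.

tax_rate = -4

Substituting into the output equation gives output = -2*tax_rate + 14.
Solve -2*tax_rate + 14 = 22: tax_rate = (22 - 14) / -2 = -4.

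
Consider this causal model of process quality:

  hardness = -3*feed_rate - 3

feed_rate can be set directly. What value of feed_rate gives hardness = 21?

Solve -3*feed_rate - 3 = 21: feed_rate = (21 + 3) / -3 = -8.

feed_rate = -8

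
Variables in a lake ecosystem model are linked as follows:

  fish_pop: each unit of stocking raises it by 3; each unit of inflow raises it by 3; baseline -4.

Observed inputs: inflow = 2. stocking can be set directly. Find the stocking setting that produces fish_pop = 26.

Substituting into the fish_pop equation gives fish_pop = 3*stocking + 2.
Solve 3*stocking + 2 = 26: stocking = (26 - 2) / 3 = 8.

stocking = 8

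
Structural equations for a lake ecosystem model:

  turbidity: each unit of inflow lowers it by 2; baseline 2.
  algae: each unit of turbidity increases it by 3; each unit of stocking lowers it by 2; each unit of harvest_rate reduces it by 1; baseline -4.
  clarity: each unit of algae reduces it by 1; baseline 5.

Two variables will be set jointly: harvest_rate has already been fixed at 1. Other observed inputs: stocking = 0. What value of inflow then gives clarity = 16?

With harvest_rate held at 1:
Substituting into the algae equation gives algae = -6*inflow + 1.
Substituting into the clarity equation gives clarity = 6*inflow + 4.
Solve 6*inflow + 4 = 16: inflow = (16 - 4) / 6 = 2.

inflow = 2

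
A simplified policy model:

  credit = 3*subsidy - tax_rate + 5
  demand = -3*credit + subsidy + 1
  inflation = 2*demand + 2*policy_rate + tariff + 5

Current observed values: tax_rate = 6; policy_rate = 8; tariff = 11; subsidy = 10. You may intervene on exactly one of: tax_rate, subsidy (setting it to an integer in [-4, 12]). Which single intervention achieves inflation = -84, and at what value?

Intervening on tax_rate: with other inputs at their observed values, inflation = 6*tax_rate - 156. Solving for -84 gives tax_rate = 12, within [-4, 12].
Intervening on subsidy: inflation = -16*subsidy + 40. Reaching -84 requires subsidy = 31/4, not an integer.

set tax_rate = 12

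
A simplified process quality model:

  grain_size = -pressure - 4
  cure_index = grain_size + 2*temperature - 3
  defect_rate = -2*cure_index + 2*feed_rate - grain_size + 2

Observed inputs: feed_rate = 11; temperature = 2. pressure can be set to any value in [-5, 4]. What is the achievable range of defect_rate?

19 to 46

Substituting into the cure_index equation gives cure_index = -pressure - 3.
Substituting into the defect_rate equation gives defect_rate = 3*pressure + 34.
Linear in pressure, so extremes are at the endpoints: pressure = -5 gives defect_rate = 19; pressure = 4 gives defect_rate = 46.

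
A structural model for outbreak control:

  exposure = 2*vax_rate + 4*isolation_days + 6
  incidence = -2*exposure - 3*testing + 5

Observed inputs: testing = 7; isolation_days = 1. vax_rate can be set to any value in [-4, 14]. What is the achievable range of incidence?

Substituting into the exposure equation gives exposure = 2*vax_rate + 10.
incidence becomes -4*vax_rate - 36.
Linear in vax_rate, so extremes are at the endpoints: vax_rate = -4 gives incidence = -20; vax_rate = 14 gives incidence = -92.

-92 to -20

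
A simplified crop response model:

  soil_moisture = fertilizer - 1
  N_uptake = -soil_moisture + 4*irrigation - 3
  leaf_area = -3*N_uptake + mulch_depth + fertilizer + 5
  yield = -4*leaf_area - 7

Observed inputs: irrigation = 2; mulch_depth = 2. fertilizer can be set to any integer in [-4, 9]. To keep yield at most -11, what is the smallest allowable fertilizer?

Substituting into the N_uptake equation gives N_uptake = -fertilizer + 6.
So leaf_area = 4*fertilizer - 11.
Substituting into the yield equation gives yield = -16*fertilizer + 37.
Require -16*fertilizer + 37 ≤ -11, so fertilizer ≥ 3.
The smallest integer in [-4, 9] satisfying this is 3.

fertilizer = 3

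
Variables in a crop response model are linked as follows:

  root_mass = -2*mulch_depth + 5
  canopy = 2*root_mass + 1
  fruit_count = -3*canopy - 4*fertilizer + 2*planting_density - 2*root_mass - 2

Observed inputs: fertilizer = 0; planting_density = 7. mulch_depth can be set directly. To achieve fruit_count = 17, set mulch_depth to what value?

Substituting into the canopy equation gives canopy = -4*mulch_depth + 11.
Substituting into the fruit_count equation gives fruit_count = 16*mulch_depth - 31.
Solve 16*mulch_depth - 31 = 17: mulch_depth = (17 + 31) / 16 = 3.

mulch_depth = 3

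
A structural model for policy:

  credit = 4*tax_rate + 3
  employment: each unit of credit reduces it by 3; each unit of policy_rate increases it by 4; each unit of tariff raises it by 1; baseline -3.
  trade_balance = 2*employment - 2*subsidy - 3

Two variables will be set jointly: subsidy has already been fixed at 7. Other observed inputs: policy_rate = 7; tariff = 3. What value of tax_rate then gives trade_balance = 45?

With subsidy held at 7:
Substituting into the employment equation gives employment = -12*tax_rate + 19.
trade_balance becomes -24*tax_rate + 21.
Solve -24*tax_rate + 21 = 45: tax_rate = (45 - 21) / -24 = -1.

tax_rate = -1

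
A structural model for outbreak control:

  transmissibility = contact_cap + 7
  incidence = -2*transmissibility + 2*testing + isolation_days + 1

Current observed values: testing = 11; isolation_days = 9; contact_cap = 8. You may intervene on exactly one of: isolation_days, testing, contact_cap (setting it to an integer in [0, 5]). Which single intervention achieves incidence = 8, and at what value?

set contact_cap = 5

Intervening on isolation_days: incidence = isolation_days - 7. Reaching 8 requires isolation_days = 15, outside [0, 5].
Intervening on testing: incidence = 2*testing - 20. Reaching 8 requires testing = 14, outside [0, 5].
Intervening on contact_cap: with other inputs at their observed values, incidence = -2*contact_cap + 18. Solving for 8 gives contact_cap = 5, within [0, 5].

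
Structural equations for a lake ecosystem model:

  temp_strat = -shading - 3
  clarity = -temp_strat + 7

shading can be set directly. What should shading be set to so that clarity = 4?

Substituting into the clarity equation gives clarity = shading + 10.
Solve shading + 10 = 4: shading = (4 - 10) / 1 = -6.

shading = -6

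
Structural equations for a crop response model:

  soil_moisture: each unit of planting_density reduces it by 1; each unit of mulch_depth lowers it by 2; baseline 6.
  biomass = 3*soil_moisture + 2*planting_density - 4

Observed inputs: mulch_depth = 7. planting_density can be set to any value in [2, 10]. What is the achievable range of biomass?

Substituting into the soil_moisture equation gives soil_moisture = -planting_density - 8.
Substituting into the biomass equation gives biomass = -planting_density - 28.
Linear in planting_density, so extremes are at the endpoints: planting_density = 2 gives biomass = -30; planting_density = 10 gives biomass = -38.

-38 to -30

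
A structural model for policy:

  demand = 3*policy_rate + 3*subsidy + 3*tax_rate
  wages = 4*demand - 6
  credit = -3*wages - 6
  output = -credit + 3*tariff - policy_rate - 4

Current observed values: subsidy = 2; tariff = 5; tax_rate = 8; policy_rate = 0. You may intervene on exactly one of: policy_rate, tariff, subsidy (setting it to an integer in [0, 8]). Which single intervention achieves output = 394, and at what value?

Intervening on policy_rate: with other inputs at their observed values, output = 35*policy_rate + 359. Solving for 394 gives policy_rate = 1, within [0, 8].
Intervening on tariff: output = 3*tariff + 344. Reaching 394 requires tariff = 50/3, not an integer.
Intervening on subsidy: output = 36*subsidy + 287. Reaching 394 requires subsidy = 107/36, not an integer.

set policy_rate = 1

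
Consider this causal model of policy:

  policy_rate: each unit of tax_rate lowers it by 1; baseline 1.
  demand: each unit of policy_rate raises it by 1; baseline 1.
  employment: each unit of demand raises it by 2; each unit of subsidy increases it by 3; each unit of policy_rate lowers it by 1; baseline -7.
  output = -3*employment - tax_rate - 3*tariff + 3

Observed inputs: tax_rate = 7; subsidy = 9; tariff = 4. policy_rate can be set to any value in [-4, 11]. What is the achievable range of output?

Intervening on policy_rate fixes its value directly, overriding its dependence on tax_rate.
Substituting into the employment equation gives employment = policy_rate + 22.
So output = -3*policy_rate - 82.
Linear in policy_rate, so extremes are at the endpoints: policy_rate = -4 gives output = -70; policy_rate = 11 gives output = -115.

-115 to -70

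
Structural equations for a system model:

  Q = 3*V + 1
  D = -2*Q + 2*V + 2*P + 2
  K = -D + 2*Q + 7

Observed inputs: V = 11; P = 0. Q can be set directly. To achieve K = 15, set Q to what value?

Intervening on Q fixes its value directly, overriding its dependence on V.
Substituting into the D equation gives D = -2*Q + 24.
Substituting into the K equation gives K = 4*Q - 17.
Solve 4*Q - 17 = 15: Q = (15 + 17) / 4 = 8.

Q = 8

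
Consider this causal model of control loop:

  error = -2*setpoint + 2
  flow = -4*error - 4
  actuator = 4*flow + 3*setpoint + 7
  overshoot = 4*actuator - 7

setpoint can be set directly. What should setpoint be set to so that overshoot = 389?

Substituting into the flow equation gives flow = 8*setpoint - 12.
Substituting into the actuator equation gives actuator = 35*setpoint - 41.
So overshoot = 140*setpoint - 171.
Solve 140*setpoint - 171 = 389: setpoint = (389 + 171) / 140 = 4.

setpoint = 4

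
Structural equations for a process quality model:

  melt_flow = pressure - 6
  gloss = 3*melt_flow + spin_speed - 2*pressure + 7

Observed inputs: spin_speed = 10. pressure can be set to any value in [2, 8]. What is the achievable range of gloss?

Substituting into the gloss equation gives gloss = pressure - 1.
Linear in pressure, so extremes are at the endpoints: pressure = 2 gives gloss = 1; pressure = 8 gives gloss = 7.

1 to 7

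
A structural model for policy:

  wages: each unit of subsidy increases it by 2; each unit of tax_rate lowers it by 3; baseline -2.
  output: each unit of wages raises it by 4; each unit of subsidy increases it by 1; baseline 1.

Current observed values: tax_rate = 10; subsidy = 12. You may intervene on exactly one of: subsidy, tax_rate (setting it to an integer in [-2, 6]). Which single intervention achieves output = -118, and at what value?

Intervening on subsidy: with other inputs at their observed values, output = 9*subsidy - 127. Solving for -118 gives subsidy = 1, within [-2, 6].
Intervening on tax_rate: output = -12*tax_rate + 101. Reaching -118 requires tax_rate = 73/4, not an integer.

set subsidy = 1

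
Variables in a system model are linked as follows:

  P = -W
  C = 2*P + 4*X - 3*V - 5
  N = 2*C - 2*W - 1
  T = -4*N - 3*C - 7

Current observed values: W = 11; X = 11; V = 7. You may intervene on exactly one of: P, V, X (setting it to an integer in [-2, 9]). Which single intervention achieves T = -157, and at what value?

set P = 2

Intervening on P: with other inputs at their observed values, T = -22*P - 113. Solving for -157 gives P = 2, within [-2, 9].
Intervening on V: T = 33*V - 102. Reaching -157 requires V = -5/3, not an integer.
Intervening on X: T = -44*X + 613. Reaching -157 requires X = 35/2, not an integer.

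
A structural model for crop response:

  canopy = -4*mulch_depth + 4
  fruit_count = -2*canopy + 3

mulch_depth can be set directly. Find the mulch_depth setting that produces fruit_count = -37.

mulch_depth = -4

Substituting into the fruit_count equation gives fruit_count = 8*mulch_depth - 5.
Solve 8*mulch_depth - 5 = -37: mulch_depth = (-37 + 5) / 8 = -4.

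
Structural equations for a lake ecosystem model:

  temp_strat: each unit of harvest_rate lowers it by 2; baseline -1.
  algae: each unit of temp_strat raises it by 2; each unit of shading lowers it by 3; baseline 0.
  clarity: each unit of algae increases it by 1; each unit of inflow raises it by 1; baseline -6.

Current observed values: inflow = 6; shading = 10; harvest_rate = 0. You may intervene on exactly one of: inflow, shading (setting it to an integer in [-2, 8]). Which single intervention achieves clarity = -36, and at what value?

set inflow = 2

Intervening on inflow: with other inputs at their observed values, clarity = inflow - 38. Solving for -36 gives inflow = 2, within [-2, 8].
Intervening on shading: clarity = -3*shading - 2. Reaching -36 requires shading = 34/3, not an integer.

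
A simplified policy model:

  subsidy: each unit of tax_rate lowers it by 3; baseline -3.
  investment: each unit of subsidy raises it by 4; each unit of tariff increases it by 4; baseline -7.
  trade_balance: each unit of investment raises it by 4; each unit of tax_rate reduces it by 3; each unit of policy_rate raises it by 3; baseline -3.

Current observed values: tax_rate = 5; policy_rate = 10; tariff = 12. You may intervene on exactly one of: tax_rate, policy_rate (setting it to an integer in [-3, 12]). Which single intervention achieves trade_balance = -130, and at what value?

set policy_rate = 4

Intervening on tax_rate: trade_balance = -51*tax_rate + 143. Reaching -130 requires tax_rate = 91/17, not an integer.
Intervening on policy_rate: with other inputs at their observed values, trade_balance = 3*policy_rate - 142. Solving for -130 gives policy_rate = 4, within [-3, 12].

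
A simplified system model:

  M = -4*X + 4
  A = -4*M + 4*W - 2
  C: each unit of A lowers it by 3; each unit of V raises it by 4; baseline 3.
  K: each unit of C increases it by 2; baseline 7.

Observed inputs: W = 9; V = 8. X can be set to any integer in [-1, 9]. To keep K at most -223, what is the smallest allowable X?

Substituting into the A equation gives A = 16*X + 18.
Substituting into the C equation gives C = -48*X - 19.
Substituting into the K equation gives K = -96*X - 31.
Require -96*X - 31 ≤ -223, so X ≥ 2.
The smallest integer in [-1, 9] satisfying this is 2.

X = 2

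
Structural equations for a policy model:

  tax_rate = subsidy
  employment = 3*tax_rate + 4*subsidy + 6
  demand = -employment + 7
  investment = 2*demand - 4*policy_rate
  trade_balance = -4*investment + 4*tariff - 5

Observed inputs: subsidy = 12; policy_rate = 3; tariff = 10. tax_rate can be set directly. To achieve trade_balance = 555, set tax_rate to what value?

tax_rate = 4

Intervening on tax_rate fixes its value directly, overriding its dependence on subsidy.
Substituting into the employment equation gives employment = 3*tax_rate + 54.
So demand = -3*tax_rate - 47.
investment becomes -6*tax_rate - 106.
Substituting into the trade_balance equation gives trade_balance = 24*tax_rate + 459.
Solve 24*tax_rate + 459 = 555: tax_rate = (555 - 459) / 24 = 4.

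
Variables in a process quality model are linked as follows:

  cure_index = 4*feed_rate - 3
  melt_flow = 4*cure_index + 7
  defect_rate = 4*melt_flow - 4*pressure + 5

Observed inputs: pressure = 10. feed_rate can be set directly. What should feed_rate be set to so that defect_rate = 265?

Substituting into the melt_flow equation gives melt_flow = 16*feed_rate - 5.
Substituting into the defect_rate equation gives defect_rate = 64*feed_rate - 55.
Solve 64*feed_rate - 55 = 265: feed_rate = (265 + 55) / 64 = 5.

feed_rate = 5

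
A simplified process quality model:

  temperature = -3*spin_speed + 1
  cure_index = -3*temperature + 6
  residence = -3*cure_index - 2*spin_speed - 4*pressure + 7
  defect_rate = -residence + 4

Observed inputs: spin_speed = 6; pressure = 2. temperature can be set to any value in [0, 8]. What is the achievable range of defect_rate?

Intervening on temperature fixes its value directly, overriding its dependence on spin_speed.
Substituting into the residence equation gives residence = 9*temperature - 31.
Substituting into the defect_rate equation gives defect_rate = -9*temperature + 35.
Linear in temperature, so extremes are at the endpoints: temperature = 0 gives defect_rate = 35; temperature = 8 gives defect_rate = -37.

-37 to 35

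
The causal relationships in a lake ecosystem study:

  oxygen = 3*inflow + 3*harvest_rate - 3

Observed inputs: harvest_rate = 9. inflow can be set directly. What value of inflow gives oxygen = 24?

inflow = 0

Substituting into the oxygen equation gives oxygen = 3*inflow + 24.
Solve 3*inflow + 24 = 24: inflow = (24 - 24) / 3 = 0.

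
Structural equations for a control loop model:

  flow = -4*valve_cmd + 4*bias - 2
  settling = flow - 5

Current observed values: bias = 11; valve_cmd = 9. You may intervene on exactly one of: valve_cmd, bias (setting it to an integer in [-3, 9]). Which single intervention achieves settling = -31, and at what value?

Intervening on valve_cmd: settling = -4*valve_cmd + 37. Reaching -31 requires valve_cmd = 17, outside [-3, 9].
Intervening on bias: with other inputs at their observed values, settling = 4*bias - 43. Solving for -31 gives bias = 3, within [-3, 9].

set bias = 3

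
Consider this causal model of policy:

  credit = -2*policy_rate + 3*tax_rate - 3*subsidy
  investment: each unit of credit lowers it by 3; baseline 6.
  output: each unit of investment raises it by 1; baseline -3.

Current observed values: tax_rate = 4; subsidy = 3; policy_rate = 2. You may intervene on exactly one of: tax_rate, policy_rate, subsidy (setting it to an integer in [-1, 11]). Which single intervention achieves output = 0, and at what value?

set policy_rate = 1

Intervening on tax_rate: output = -9*tax_rate + 42. Reaching 0 requires tax_rate = 14/3, not an integer.
Intervening on policy_rate: with other inputs at their observed values, output = 6*policy_rate - 6. Solving for 0 gives policy_rate = 1, within [-1, 11].
Intervening on subsidy: output = 9*subsidy - 21. Reaching 0 requires subsidy = 7/3, not an integer.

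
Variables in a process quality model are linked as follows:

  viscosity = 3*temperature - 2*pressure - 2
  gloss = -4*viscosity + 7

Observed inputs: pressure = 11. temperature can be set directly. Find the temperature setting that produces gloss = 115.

temperature = -1

Substituting into the viscosity equation gives viscosity = 3*temperature - 24.
Substituting into the gloss equation gives gloss = -12*temperature + 103.
Solve -12*temperature + 103 = 115: temperature = (115 - 103) / -12 = -1.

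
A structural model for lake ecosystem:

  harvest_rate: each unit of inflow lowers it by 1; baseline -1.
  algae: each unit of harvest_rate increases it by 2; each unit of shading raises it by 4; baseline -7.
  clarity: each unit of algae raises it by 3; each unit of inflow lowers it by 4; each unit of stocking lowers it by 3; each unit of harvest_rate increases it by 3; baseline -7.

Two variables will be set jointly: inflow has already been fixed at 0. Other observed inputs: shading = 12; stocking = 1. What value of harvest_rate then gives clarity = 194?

harvest_rate = 9

With inflow held at 0:
Intervening on harvest_rate fixes its value directly, overriding its dependence on inflow.
Substituting into the algae equation gives algae = 2*harvest_rate + 41.
Substituting into the clarity equation gives clarity = 9*harvest_rate + 113.
Solve 9*harvest_rate + 113 = 194: harvest_rate = (194 - 113) / 9 = 9.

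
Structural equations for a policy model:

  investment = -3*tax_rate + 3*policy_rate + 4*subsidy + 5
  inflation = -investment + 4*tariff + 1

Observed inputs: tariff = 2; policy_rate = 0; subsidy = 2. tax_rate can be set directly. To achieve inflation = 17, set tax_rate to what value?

Substituting into the investment equation gives investment = -3*tax_rate + 13.
inflation becomes 3*tax_rate - 4.
Solve 3*tax_rate - 4 = 17: tax_rate = (17 + 4) / 3 = 7.

tax_rate = 7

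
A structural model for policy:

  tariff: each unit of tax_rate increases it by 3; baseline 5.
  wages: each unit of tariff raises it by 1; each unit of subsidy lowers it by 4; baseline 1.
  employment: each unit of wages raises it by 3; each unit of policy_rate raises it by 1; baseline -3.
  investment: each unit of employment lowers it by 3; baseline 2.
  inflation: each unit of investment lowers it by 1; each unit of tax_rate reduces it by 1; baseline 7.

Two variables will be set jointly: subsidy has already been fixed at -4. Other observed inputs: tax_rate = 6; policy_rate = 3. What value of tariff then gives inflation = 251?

tariff = 11

With subsidy held at -4:
Intervening on tariff fixes its value directly, overriding its dependence on tax_rate.
Substituting into the wages equation gives wages = tariff + 17.
Substituting into the employment equation gives employment = 3*tariff + 51.
Substituting into the investment equation gives investment = -9*tariff - 151.
Substituting into the inflation equation gives inflation = 9*tariff + 152.
Solve 9*tariff + 152 = 251: tariff = (251 - 152) / 9 = 11.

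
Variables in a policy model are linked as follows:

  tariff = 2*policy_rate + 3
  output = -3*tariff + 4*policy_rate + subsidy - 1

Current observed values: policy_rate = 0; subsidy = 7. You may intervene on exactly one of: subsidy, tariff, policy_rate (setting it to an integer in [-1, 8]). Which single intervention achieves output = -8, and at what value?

set subsidy = 2

Intervening on subsidy: with other inputs at their observed values, output = subsidy - 10. Solving for -8 gives subsidy = 2, within [-1, 8].
Intervening on tariff: output = -3*tariff + 6. Reaching -8 requires tariff = 14/3, not an integer.
Intervening on policy_rate: output = -2*policy_rate - 3. Reaching -8 requires policy_rate = 5/2, not an integer.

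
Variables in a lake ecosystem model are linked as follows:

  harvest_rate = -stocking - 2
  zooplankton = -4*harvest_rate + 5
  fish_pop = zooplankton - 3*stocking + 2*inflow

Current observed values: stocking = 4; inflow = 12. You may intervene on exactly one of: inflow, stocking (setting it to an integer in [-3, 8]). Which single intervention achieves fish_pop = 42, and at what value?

set stocking = 5

Intervening on inflow: fish_pop = 2*inflow + 17. Reaching 42 requires inflow = 25/2, not an integer.
Intervening on stocking: with other inputs at their observed values, fish_pop = stocking + 37. Solving for 42 gives stocking = 5, within [-3, 8].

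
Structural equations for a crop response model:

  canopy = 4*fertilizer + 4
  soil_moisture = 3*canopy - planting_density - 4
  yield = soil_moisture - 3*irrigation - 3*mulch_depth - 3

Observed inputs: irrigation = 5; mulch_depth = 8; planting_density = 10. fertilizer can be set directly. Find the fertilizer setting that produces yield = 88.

Substituting into the soil_moisture equation gives soil_moisture = 12*fertilizer - 2.
yield becomes 12*fertilizer - 44.
Solve 12*fertilizer - 44 = 88: fertilizer = (88 + 44) / 12 = 11.

fertilizer = 11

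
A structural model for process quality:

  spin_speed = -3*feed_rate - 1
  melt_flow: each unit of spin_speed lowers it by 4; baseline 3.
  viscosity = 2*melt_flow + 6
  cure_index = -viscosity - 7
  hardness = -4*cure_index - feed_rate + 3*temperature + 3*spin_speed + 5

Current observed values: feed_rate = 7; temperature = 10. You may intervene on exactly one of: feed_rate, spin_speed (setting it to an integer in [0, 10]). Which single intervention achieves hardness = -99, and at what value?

Intervening on feed_rate: hardness = 86*feed_rate + 140. Reaching -99 requires feed_rate = -239/86, not an integer.
Intervening on spin_speed: with other inputs at their observed values, hardness = -29*spin_speed + 104. Solving for -99 gives spin_speed = 7, within [0, 10].

set spin_speed = 7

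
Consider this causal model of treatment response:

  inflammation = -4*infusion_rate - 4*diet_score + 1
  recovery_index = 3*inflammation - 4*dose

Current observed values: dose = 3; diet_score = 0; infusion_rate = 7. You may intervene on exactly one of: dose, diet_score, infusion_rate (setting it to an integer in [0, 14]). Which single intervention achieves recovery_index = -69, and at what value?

Intervening on dose: recovery_index = -4*dose - 81. Reaching -69 requires dose = -3, outside [0, 14].
Intervening on diet_score: recovery_index = -12*diet_score - 93. Reaching -69 requires diet_score = -2, outside [0, 14].
Intervening on infusion_rate: with other inputs at their observed values, recovery_index = -12*infusion_rate - 9. Solving for -69 gives infusion_rate = 5, within [0, 14].

set infusion_rate = 5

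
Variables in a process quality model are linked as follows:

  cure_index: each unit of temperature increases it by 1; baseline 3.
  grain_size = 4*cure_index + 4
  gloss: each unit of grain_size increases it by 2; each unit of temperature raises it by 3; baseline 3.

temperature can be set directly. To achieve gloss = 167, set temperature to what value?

Substituting into the grain_size equation gives grain_size = 4*temperature + 16.
Substituting into the gloss equation gives gloss = 11*temperature + 35.
Solve 11*temperature + 35 = 167: temperature = (167 - 35) / 11 = 12.

temperature = 12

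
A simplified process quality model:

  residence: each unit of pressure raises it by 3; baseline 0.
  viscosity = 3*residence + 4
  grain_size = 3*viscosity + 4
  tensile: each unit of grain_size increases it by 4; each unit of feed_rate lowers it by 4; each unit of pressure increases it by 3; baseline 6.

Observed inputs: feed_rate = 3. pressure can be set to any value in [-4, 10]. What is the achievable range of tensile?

Substituting into the viscosity equation gives viscosity = 9*pressure + 4.
Substituting into the grain_size equation gives grain_size = 27*pressure + 16.
Substituting into the tensile equation gives tensile = 111*pressure + 58.
Linear in pressure, so extremes are at the endpoints: pressure = -4 gives tensile = -386; pressure = 10 gives tensile = 1168.

-386 to 1168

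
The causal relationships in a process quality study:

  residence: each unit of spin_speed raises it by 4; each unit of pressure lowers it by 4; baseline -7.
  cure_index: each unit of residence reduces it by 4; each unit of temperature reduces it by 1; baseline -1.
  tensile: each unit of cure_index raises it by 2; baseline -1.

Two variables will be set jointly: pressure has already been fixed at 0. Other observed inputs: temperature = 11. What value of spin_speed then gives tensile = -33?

spin_speed = 2

With pressure held at 0:
Substituting into the residence equation gives residence = 4*spin_speed - 7.
Substituting into the cure_index equation gives cure_index = -16*spin_speed + 16.
Substituting into the tensile equation gives tensile = -32*spin_speed + 31.
Solve -32*spin_speed + 31 = -33: spin_speed = (-33 - 31) / -32 = 2.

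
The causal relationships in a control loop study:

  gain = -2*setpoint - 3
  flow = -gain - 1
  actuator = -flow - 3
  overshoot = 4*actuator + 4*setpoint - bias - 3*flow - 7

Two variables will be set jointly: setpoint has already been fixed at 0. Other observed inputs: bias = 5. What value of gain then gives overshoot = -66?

With setpoint held at 0:
Intervening on gain fixes its value directly, overriding its dependence on setpoint.
Substituting into the actuator equation gives actuator = gain - 2.
So overshoot = 7*gain - 17.
Solve 7*gain - 17 = -66: gain = (-66 + 17) / 7 = -7.

gain = -7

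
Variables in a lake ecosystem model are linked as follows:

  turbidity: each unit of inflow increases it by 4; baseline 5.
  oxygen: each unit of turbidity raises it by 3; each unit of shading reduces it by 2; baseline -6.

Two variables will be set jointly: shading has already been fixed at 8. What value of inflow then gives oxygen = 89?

inflow = 8

With shading held at 8:
Substituting into the oxygen equation gives oxygen = 12*inflow - 7.
Solve 12*inflow - 7 = 89: inflow = (89 + 7) / 12 = 8.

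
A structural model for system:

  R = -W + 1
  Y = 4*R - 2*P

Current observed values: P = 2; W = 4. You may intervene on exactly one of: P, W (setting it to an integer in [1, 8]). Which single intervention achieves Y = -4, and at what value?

Intervening on P: Y = -2*P - 12. Reaching -4 requires P = -4, outside [1, 8].
Intervening on W: with other inputs at their observed values, Y = -4*W. Solving for -4 gives W = 1, within [1, 8].

set W = 1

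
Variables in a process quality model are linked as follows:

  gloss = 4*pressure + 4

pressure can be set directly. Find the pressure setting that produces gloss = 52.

Solve 4*pressure + 4 = 52: pressure = (52 - 4) / 4 = 12.

pressure = 12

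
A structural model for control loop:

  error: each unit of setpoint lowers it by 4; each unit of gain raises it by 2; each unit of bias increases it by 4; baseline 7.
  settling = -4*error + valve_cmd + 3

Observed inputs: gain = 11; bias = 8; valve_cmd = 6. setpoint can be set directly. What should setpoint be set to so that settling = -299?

Substituting into the error equation gives error = -4*setpoint + 61.
Substituting into the settling equation gives settling = 16*setpoint - 235.
Solve 16*setpoint - 235 = -299: setpoint = (-299 + 235) / 16 = -4.

setpoint = -4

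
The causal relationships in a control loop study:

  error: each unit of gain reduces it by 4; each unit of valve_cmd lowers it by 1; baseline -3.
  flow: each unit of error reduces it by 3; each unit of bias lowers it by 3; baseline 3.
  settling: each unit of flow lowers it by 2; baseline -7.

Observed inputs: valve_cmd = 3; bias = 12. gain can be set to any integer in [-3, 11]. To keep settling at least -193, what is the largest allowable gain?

Substituting into the error equation gives error = -4*gain - 6.
So flow = 12*gain - 15.
Substituting into the settling equation gives settling = -24*gain + 23.
Require -24*gain + 23 ≥ -193, so gain ≤ 9.
The largest integer in [-3, 11] satisfying this is 9.

gain = 9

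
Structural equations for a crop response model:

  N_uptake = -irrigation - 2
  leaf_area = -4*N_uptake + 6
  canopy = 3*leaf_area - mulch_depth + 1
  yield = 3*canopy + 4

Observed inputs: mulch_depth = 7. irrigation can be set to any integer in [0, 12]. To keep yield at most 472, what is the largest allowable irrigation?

Substituting into the leaf_area equation gives leaf_area = 4*irrigation + 14.
canopy becomes 12*irrigation + 36.
So yield = 36*irrigation + 112.
Require 36*irrigation + 112 ≤ 472, so irrigation ≤ 10.
The largest integer in [0, 12] satisfying this is 10.

irrigation = 10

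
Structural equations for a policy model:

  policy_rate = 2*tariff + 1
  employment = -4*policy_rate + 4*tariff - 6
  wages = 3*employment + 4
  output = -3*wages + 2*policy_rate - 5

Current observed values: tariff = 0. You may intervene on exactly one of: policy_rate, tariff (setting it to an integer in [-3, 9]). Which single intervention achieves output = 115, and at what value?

set tariff = 1

Intervening on policy_rate: output = 38*policy_rate + 37. Reaching 115 requires policy_rate = 39/19, not an integer.
Intervening on tariff: with other inputs at their observed values, output = 40*tariff + 75. Solving for 115 gives tariff = 1, within [-3, 9].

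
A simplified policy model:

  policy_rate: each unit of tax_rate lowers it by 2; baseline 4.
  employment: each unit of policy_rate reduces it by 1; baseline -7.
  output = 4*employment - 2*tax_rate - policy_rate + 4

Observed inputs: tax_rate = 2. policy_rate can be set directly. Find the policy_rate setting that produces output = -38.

Intervening on policy_rate fixes its value directly, overriding its dependence on tax_rate.
Substituting into the output equation gives output = -5*policy_rate - 28.
Solve -5*policy_rate - 28 = -38: policy_rate = (-38 + 28) / -5 = 2.

policy_rate = 2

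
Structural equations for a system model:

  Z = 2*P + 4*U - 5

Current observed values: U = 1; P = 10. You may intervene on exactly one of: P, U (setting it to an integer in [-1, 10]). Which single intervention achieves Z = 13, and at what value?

set P = 7

Intervening on P: with other inputs at their observed values, Z = 2*P - 1. Solving for 13 gives P = 7, within [-1, 10].
Intervening on U: Z = 4*U + 15. Reaching 13 requires U = -1/2, not an integer.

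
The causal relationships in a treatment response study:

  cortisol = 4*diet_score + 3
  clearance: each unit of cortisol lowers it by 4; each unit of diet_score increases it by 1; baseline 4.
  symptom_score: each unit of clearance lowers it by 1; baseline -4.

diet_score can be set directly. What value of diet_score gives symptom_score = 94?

diet_score = 6

Substituting into the clearance equation gives clearance = -15*diet_score - 8.
symptom_score becomes 15*diet_score + 4.
Solve 15*diet_score + 4 = 94: diet_score = (94 - 4) / 15 = 6.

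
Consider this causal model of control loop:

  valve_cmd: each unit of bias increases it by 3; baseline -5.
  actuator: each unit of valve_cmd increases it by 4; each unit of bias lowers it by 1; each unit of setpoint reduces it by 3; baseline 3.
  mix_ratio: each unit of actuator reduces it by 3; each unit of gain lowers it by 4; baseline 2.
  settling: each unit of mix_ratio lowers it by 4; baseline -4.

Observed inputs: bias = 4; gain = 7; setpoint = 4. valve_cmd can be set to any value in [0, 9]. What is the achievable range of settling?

Intervening on valve_cmd fixes its value directly, overriding its dependence on bias.
Substituting into the actuator equation gives actuator = 4*valve_cmd - 13.
Substituting into the mix_ratio equation gives mix_ratio = -12*valve_cmd + 13.
This gives settling = 48*valve_cmd - 56.
Linear in valve_cmd, so extremes are at the endpoints: valve_cmd = 0 gives settling = -56; valve_cmd = 9 gives settling = 376.

-56 to 376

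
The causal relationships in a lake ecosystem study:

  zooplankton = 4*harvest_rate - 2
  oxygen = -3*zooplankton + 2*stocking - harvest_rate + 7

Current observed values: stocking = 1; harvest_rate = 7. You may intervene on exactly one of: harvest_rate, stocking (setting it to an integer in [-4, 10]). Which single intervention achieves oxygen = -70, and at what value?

Intervening on harvest_rate: oxygen = -13*harvest_rate + 15. Reaching -70 requires harvest_rate = 85/13, not an integer.
Intervening on stocking: with other inputs at their observed values, oxygen = 2*stocking - 78. Solving for -70 gives stocking = 4, within [-4, 10].

set stocking = 4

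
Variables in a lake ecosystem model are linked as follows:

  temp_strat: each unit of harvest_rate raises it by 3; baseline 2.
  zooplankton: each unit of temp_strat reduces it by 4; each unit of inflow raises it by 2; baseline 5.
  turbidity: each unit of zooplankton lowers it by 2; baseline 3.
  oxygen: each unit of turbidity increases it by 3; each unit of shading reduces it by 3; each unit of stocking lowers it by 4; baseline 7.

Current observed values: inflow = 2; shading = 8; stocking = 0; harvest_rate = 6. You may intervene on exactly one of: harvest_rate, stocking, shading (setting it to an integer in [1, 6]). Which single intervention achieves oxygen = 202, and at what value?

Intervening on harvest_rate: with other inputs at their observed values, oxygen = 72*harvest_rate - 14. Solving for 202 gives harvest_rate = 3, within [1, 6].
Intervening on stocking: oxygen = -4*stocking + 418. Reaching 202 requires stocking = 54, outside [1, 6].
Intervening on shading: oxygen = -3*shading + 442. Reaching 202 requires shading = 80, outside [1, 6].

set harvest_rate = 3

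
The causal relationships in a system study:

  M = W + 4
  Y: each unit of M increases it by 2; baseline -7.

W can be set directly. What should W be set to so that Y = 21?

W = 10

Substituting into the Y equation gives Y = 2*W + 1.
Solve 2*W + 1 = 21: W = (21 - 1) / 2 = 10.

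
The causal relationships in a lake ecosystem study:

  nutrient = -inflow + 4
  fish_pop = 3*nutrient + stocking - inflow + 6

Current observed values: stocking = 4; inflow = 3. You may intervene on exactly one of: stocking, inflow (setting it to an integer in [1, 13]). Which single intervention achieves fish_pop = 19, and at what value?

Intervening on stocking: with other inputs at their observed values, fish_pop = stocking + 6. Solving for 19 gives stocking = 13, within [1, 13].
Intervening on inflow: fish_pop = -4*inflow + 22. Reaching 19 requires inflow = 3/4, not an integer.

set stocking = 13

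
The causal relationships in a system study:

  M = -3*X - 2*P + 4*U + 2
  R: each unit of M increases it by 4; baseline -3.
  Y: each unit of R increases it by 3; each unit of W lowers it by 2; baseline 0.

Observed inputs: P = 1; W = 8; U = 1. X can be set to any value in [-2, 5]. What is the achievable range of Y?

Substituting into the M equation gives M = -3*X + 4.
So R = -12*X + 13.
Substituting into the Y equation gives Y = -36*X + 23.
Linear in X, so extremes are at the endpoints: X = -2 gives Y = 95; X = 5 gives Y = -157.

-157 to 95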